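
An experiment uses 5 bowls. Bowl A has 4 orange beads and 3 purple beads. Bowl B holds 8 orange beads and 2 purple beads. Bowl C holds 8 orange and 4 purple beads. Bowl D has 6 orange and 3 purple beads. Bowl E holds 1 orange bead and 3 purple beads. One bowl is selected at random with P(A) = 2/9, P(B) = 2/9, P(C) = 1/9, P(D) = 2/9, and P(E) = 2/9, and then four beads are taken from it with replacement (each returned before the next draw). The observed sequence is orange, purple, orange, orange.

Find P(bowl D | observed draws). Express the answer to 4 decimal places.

The likelihood of the observed sequence under each hypothesis: P(data | bowl A) = (4/7)(3/7)(4/7)(4/7) = 0.079967; P(data | bowl B) = (8/10)(2/10)(8/10)(8/10) = 0.1024; P(data | bowl C) = (8/12)(4/12)(8/12)(8/12) = 0.098765; P(data | bowl D) = (6/9)(3/9)(6/9)(6/9) = 0.098765; P(data | bowl E) = (1/4)(3/4)(1/4)(1/4) = 0.011719.
The prior-weighted likelihoods are 2/9 · 0.079967 = 0.01777, 2/9 · 0.1024 = 0.022756, 1/9 · 0.098765 = 0.010974, 2/9 · 0.098765 = 0.021948, 2/9 · 0.011719 = 0.0026042; these sum to 0.076052.
Therefore the posterior P(bowl D | data) = (0.021948) / (0.076052) = 0.28859.

0.2886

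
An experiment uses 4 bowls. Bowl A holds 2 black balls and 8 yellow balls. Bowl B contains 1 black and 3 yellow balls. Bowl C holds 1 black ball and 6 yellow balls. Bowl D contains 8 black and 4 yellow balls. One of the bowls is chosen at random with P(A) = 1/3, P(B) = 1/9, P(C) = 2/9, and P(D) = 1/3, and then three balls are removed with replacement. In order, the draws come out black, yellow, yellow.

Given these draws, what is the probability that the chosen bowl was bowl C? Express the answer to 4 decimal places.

0.2194

Compute the likelihood of the observed sequence for each case: P(data | bowl A) = (2/10)(8/10)(8/10) = 0.128; P(data | bowl B) = (1/4)(3/4)(3/4) = 0.14062; P(data | bowl C) = (1/7)(6/7)(6/7) = 0.10496; P(data | bowl D) = (8/12)(4/12)(4/12) = 0.074074.
Weighting by the prior gives 1/3 · 0.128 = 0.042667, 1/9 · 0.14062 = 0.015625, 2/9 · 0.10496 = 0.023324, 1/3 · 0.074074 = 0.024691; with total 0.10631.
Therefore the posterior P(bowl C | data) = (0.023324) / (0.10631) = 0.2194.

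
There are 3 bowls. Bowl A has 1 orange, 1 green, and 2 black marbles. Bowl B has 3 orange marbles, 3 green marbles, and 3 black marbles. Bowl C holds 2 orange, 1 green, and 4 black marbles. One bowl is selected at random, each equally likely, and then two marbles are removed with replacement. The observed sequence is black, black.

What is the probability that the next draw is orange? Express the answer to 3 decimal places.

0.280

For each hypothesis, P(data | H) works out to: P(data | bowl A) = (2/4)(2/4) = 0.25; P(data | bowl B) = (3/9)(3/9) = 0.11111; P(data | bowl C) = (4/7)(4/7) = 0.32653.
Weighting by the prior gives 1/3 · 0.25 = 0.083333, 1/3 · 0.11111 = 0.037037, 1/3 · 0.32653 = 0.10884; summing to 0.22921.
Dividing through by the total gives posterior P(bowl A | data) = 0.36356, P(bowl B | data) = 0.16158, P(bowl C | data) = 0.47486.
Averaging over the posterior, P(orange next | data) = (1/4)(0.36356) + (1/3)(0.16158) + (2/7)(0.47486) = 0.28042.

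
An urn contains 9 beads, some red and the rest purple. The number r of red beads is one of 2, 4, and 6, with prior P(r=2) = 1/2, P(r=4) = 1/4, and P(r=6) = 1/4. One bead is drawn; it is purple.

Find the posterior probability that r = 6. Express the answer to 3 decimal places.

Under each hypothesis, the probability of this draw is: P(data | r = 2) = (7/9) = 7/9; P(data | r = 4) = (5/9) = 5/9; P(data | r = 6) = (3/9) = 1/3.
Weighting by the prior gives 1/2 · 7/9 = 7/18, 1/4 · 5/9 = 5/36, 1/4 · 1/3 = 1/12; summing to 11/18.
Therefore the posterior P(r = 6 | data) = (1/12) / (11/18) = 3/22.

0.136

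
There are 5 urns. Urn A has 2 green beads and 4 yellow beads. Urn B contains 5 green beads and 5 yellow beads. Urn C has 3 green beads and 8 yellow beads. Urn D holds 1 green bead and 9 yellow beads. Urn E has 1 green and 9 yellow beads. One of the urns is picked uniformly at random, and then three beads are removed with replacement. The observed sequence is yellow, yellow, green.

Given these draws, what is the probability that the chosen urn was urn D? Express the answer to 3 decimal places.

Compute the likelihood of the observed sequence for each case: P(data | urn A) = (4/6)(4/6)(2/6) = 0.14815; P(data | urn B) = (5/10)(5/10)(5/10) = 0.125; P(data | urn C) = (8/11)(8/11)(3/11) = 0.14425; P(data | urn D) = (9/10)(9/10)(1/10) = 0.081; P(data | urn E) = (9/10)(9/10)(1/10) = 0.081.
The prior-weighted likelihoods are 1/5 · 0.14815 = 0.02963, 1/5 · 0.125 = 0.025, 1/5 · 0.14425 = 0.02885, 1/5 · 0.081 = 0.0162, 1/5 · 0.081 = 0.0162; summing to 0.11588.
Therefore the posterior P(urn D | data) = (0.0162) / (0.11588) = 0.1398.

0.140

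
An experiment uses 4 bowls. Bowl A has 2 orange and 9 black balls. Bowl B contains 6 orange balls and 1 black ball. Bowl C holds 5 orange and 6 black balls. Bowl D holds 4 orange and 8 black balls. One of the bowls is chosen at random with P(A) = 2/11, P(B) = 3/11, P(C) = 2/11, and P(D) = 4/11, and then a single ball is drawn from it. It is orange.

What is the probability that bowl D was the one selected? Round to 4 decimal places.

Compute the likelihood of this draw for each case: P(data | bowl A) = (2/11) = 0.18182; P(data | bowl B) = (6/7) = 0.85714; P(data | bowl C) = (5/11) = 0.45455; P(data | bowl D) = (4/12) = 0.33333.
Weighting by the prior gives 2/11 · 0.18182 = 0.033058, 3/11 · 0.85714 = 0.23377, 2/11 · 0.45455 = 0.082645, 4/11 · 0.33333 = 0.12121; these sum to 0.47068.
Therefore the posterior P(bowl D | data) = (0.12121) / (0.47068) = 0.25753.

0.2575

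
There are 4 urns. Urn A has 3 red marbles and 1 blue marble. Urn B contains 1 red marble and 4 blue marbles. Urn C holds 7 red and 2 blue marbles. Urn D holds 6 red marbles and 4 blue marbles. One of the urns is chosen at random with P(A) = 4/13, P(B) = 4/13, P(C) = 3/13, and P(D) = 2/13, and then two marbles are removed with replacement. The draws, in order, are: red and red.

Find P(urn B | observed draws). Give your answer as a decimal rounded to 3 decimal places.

0.032

For each hypothesis, P(data | H) works out to: P(data | urn A) = (3/4)(3/4) = 0.5625; P(data | urn B) = (1/5)(1/5) = 0.04; P(data | urn C) = (7/9)(7/9) = 0.60494; P(data | urn D) = (6/10)(6/10) = 0.36.
Weighting by the prior gives 4/13 · 0.5625 = 0.17308, 4/13 · 0.04 = 0.012308, 3/13 · 0.60494 = 0.1396, 2/13 · 0.36 = 0.055385; with total 0.38037.
Therefore the posterior P(urn B | data) = (0.012308) / (0.38037) = 0.032357.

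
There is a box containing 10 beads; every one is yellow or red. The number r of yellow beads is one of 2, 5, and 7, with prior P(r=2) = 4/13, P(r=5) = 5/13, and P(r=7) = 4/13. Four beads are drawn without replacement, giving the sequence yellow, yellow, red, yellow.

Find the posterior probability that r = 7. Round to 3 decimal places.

Compute the likelihood of the observed sequence for each case: P(data | r = 2) = (2/10)(1/9)(8/8)(0/7) = 0; P(data | r = 5) = (5/10)(4/9)(5/8)(3/7) = 0.059524; P(data | r = 7) = (7/10)(6/9)(3/8)(5/7) = 0.125.
Multiplying each by its prior: 4/13 · 0 = 0, 5/13 · 0.059524 = 0.022894, 4/13 · 0.125 = 0.038462; these sum to 0.061355.
So P(r = 7 | data) = (0.038462) / (0.061355) = 0.62687.

0.627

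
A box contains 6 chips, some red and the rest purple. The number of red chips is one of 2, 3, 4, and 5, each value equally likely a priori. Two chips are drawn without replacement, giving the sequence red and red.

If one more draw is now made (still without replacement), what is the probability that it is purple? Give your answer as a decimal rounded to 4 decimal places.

0.4375

The likelihood of the observed sequence under each hypothesis: P(data | r = 2) = (2/6)(1/5) = 1/15; P(data | r = 3) = (3/6)(2/5) = 1/5; P(data | r = 4) = (4/6)(3/5) = 2/5; P(data | r = 5) = (5/6)(4/5) = 2/3.
Multiplying each by its prior: 1/4 · 1/15 = 1/60, 1/4 · 1/5 = 1/20, 1/4 · 2/5 = 1/10, 1/4 · 2/3 = 1/6; these sum to 1/3.
Dividing through by the total gives posterior P(r = 2 | data) = 1/20, P(r = 3 | data) = 3/20, P(r = 4 | data) = 3/10, P(r = 5 | data) = 1/2.
Averaging over the posterior, P(purple next | data) = (1)(1/20) + (3/4)(3/20) + (1/2)(3/10) + (1/4)(1/2) = 7/16.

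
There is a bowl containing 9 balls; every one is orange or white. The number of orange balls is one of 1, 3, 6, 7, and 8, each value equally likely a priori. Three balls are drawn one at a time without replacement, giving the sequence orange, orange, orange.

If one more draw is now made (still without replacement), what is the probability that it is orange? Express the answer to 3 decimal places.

0.714

The likelihood of the observed sequence under each hypothesis: P(data | r = 1) = (1/9)(0/8) = 0; P(data | r = 3) = (3/9)(2/8)(1/7) = 1/84; P(data | r = 6) = (6/9)(5/8)(4/7) = 5/21; P(data | r = 7) = (7/9)(6/8)(5/7) = 5/12; P(data | r = 8) = (8/9)(7/8)(6/7) = 2/3.
Multiplying each by its prior: 1/5 · 0 = 0, 1/5 · 1/84 = 1/420, 1/5 · 5/21 = 1/21, 1/5 · 5/12 = 1/12, 1/5 · 2/3 = 2/15; summing to 4/15.
Dividing through by the total gives posterior P(r = 1 | data) = 0, P(r = 3 | data) = 1/112, P(r = 6 | data) = 5/28, P(r = 7 | data) = 5/16, P(r = 8 | data) = 1/2.
So P(orange next | data) = Σ P(orange next | H) P(H | data) = (0)(1/112) + (1/2)(5/28) + (2/3)(5/16) + (5/6)(1/2) = 5/7.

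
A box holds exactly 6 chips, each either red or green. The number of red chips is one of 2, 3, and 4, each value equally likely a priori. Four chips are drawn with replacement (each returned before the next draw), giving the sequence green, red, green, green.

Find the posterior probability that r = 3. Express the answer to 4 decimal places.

0.3361

Under each hypothesis, the probability of the observed sequence is: P(data | r = 2) = (4/6)(2/6)(4/6)(4/6) = 0.098765; P(data | r = 3) = (3/6)(3/6)(3/6)(3/6) = 0.0625; P(data | r = 4) = (2/6)(4/6)(2/6)(2/6) = 0.024691.
Weighting by the prior gives 1/3 · 0.098765 = 0.032922, 1/3 · 0.0625 = 0.020833, 1/3 · 0.024691 = 0.0082305; these sum to 0.061986.
So P(r = 3 | data) = (0.020833) / (0.061986) = 0.3361.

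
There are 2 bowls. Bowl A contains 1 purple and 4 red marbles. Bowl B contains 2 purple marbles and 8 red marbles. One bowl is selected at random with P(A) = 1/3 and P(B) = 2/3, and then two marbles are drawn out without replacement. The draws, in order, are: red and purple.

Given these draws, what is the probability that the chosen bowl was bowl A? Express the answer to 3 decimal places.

The likelihood of the observed sequence under each hypothesis: P(data | bowl A) = (4/5)(1/4) = 1/5; P(data | bowl B) = (8/10)(2/9) = 8/45.
Weighting by the prior gives 1/3 · 1/5 = 1/15, 2/3 · 8/45 = 16/135; these sum to 5/27.
Therefore the posterior P(bowl A | data) = (1/15) / (5/27) = 9/25.

0.360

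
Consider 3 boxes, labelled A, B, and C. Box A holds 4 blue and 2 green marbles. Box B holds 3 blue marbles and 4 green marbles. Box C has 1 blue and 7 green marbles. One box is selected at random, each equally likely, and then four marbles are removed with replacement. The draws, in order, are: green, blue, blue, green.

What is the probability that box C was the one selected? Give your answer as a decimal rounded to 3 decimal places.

For each hypothesis, P(data | H) works out to: P(data | box A) = (2/6)(4/6)(4/6)(2/6) = 0.049383; P(data | box B) = (4/7)(3/7)(3/7)(4/7) = 0.059975; P(data | box C) = (7/8)(1/8)(1/8)(7/8) = 0.011963.
The prior-weighted likelihoods are 1/3 · 0.049383 = 0.016461, 1/3 · 0.059975 = 0.019992, 1/3 · 0.011963 = 0.0039876; summing to 0.04044.
So P(box C | data) = (0.0039876) / (0.04044) = 0.098606.

0.099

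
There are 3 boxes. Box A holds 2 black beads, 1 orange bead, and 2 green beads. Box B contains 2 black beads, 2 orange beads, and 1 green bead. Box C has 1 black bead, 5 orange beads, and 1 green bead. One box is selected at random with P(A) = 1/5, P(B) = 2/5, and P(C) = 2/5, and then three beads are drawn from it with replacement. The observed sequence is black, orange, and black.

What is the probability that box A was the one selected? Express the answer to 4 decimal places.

The likelihood of the observed sequence under each hypothesis: P(data | box A) = (2/5)(1/5)(2/5) = 0.032; P(data | box B) = (2/5)(2/5)(2/5) = 0.064; P(data | box C) = (1/7)(5/7)(1/7) = 0.014577.
Weighting by the prior gives 1/5 · 0.032 = 0.0064, 2/5 · 0.064 = 0.0256, 2/5 · 0.014577 = 0.0058309; these sum to 0.037831.
So P(box A | data) = (0.0064) / (0.037831) = 0.16917.

0.1692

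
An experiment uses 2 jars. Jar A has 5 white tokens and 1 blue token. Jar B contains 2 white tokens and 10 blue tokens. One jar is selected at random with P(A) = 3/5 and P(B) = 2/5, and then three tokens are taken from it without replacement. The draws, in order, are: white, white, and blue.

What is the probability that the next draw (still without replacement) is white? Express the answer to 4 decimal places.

0.9429

The likelihood of the observed sequence under each hypothesis: P(data | jar A) = (5/6)(4/5)(1/4) = 1/6; P(data | jar B) = (2/12)(1/11)(10/10) = 1/66.
Multiplying each by its prior: 3/5 · 1/6 = 1/10, 2/5 · 1/66 = 1/165; summing to 7/66.
The posterior is then P(jar A | data) = 33/35, P(jar B | data) = 2/35.
Averaging over the posterior, P(white next | data) = (1)(33/35) + (0)(2/35) = 33/35.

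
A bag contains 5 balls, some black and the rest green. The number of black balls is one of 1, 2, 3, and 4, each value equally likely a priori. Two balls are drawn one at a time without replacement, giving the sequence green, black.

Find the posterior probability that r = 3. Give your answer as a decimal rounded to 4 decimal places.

The likelihood of the observed sequence under each hypothesis: P(data | r = 1) = (4/5)(1/4) = 1/5; P(data | r = 2) = (3/5)(2/4) = 3/10; P(data | r = 3) = (2/5)(3/4) = 3/10; P(data | r = 4) = (1/5)(4/4) = 1/5.
Weighting by the prior gives 1/4 · 1/5 = 1/20, 1/4 · 3/10 = 3/40, 1/4 · 3/10 = 3/40, 1/4 · 1/5 = 1/20; these sum to 1/4.
So P(r = 3 | data) = (3/40) / (1/4) = 3/10.

0.3000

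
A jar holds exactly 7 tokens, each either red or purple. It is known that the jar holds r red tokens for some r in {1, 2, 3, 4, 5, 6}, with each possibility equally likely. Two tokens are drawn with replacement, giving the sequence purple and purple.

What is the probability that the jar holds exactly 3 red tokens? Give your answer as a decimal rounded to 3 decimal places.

0.176

For each hypothesis, P(data | H) works out to: P(data | r = 1) = (6/7)(6/7) = 36/49; P(data | r = 2) = (5/7)(5/7) = 25/49; P(data | r = 3) = (4/7)(4/7) = 16/49; P(data | r = 4) = (3/7)(3/7) = 9/49; P(data | r = 5) = (2/7)(2/7) = 4/49; P(data | r = 6) = (1/7)(1/7) = 1/49.
The prior-weighted likelihoods are 1/6 · 36/49 = 6/49, 1/6 · 25/49 = 25/294, 1/6 · 16/49 = 8/147, 1/6 · 9/49 = 3/98, 1/6 · 4/49 = 2/147, 1/6 · 1/49 = 1/294; with total 13/42.
So P(r = 3 | data) = (8/147) / (13/42) = 16/91.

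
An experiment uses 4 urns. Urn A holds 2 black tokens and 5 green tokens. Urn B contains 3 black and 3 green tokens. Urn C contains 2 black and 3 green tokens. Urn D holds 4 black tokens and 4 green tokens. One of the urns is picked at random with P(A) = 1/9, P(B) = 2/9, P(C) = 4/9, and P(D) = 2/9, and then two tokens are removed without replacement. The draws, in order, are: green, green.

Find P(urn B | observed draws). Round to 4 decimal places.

0.1597

Under each hypothesis, the probability of the observed sequence is: P(data | urn A) = (5/7)(4/6) = 10/21; P(data | urn B) = (3/6)(2/5) = 1/5; P(data | urn C) = (3/5)(2/4) = 3/10; P(data | urn D) = (4/8)(3/7) = 3/14.
The prior-weighted likelihoods are 1/9 · 10/21 = 10/189, 2/9 · 1/5 = 2/45, 4/9 · 3/10 = 2/15, 2/9 · 3/14 = 1/21; with total 263/945.
Hence P(urn B | data) = (2/45) / (263/945) = 42/263.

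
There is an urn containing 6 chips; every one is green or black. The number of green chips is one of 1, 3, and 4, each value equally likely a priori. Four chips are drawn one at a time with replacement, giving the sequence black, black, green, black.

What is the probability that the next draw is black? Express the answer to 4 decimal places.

Under each hypothesis, the probability of the observed sequence is: P(data | r = 1) = (5/6)(5/6)(1/6)(5/6) = 0.096451; P(data | r = 3) = (3/6)(3/6)(3/6)(3/6) = 0.0625; P(data | r = 4) = (2/6)(2/6)(4/6)(2/6) = 0.024691.
Weighting by the prior gives 1/3 · 0.096451 = 0.03215, 1/3 · 0.0625 = 0.020833, 1/3 · 0.024691 = 0.0082305; summing to 0.061214.
Normalising, the posterior is P(r = 1 | data) = 0.52521, P(r = 3 | data) = 0.34034, P(r = 4 | data) = 0.13445.
The predictive probability is P(black next | data) = (5/6)(0.52521) + (1/2)(0.34034) + (1/3)(0.13445) = 0.65266.

0.6527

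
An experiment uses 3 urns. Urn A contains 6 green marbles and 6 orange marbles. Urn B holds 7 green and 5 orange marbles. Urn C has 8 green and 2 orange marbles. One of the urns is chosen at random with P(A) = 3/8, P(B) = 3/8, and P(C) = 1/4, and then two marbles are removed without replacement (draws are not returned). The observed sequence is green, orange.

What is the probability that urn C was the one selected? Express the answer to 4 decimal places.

0.1806

Compute the likelihood of the observed sequence for each case: P(data | urn A) = (6/12)(6/11) = 0.27273; P(data | urn B) = (7/12)(5/11) = 0.26515; P(data | urn C) = (8/10)(2/9) = 0.17778.
The prior-weighted likelihoods are 3/8 · 0.27273 = 0.10227, 3/8 · 0.26515 = 0.099432, 1/4 · 0.17778 = 0.044444; with total 0.24615.
Therefore the posterior P(urn C | data) = (0.044444) / (0.24615) = 0.18056.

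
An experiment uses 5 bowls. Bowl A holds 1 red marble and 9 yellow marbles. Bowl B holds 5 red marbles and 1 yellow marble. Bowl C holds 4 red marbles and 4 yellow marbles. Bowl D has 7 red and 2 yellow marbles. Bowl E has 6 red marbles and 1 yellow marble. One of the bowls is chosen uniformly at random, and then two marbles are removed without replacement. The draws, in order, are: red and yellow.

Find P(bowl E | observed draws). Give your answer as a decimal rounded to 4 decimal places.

0.1606

Compute the likelihood of the observed sequence for each case: P(data | bowl A) = (1/10)(9/9) = 0.1; P(data | bowl B) = (5/6)(1/5) = 0.16667; P(data | bowl C) = (4/8)(4/7) = 0.28571; P(data | bowl D) = (7/9)(2/8) = 0.19444; P(data | bowl E) = (6/7)(1/6) = 0.14286.
The prior-weighted likelihoods are 1/5 · 0.1 = 0.02, 1/5 · 0.16667 = 0.033333, 1/5 · 0.28571 = 0.057143, 1/5 · 0.19444 = 0.038889, 1/5 · 0.14286 = 0.028571; summing to 0.17794.
Therefore the posterior P(bowl E | data) = (0.028571) / (0.17794) = 0.16057.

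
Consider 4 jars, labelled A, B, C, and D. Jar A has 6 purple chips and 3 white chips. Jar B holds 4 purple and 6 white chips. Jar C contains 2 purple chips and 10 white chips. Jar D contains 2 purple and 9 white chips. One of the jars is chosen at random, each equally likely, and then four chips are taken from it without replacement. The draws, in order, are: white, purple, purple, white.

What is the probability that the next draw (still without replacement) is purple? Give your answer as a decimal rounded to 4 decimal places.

Under each hypothesis, the probability of the observed sequence is: P(data | jar A) = (3/9)(6/8)(5/7)(2/6) = 5/84; P(data | jar B) = (6/10)(4/9)(3/8)(5/7) = 1/14; P(data | jar C) = (10/12)(2/11)(1/10)(9/9) = 1/66; P(data | jar D) = (9/11)(2/10)(1/9)(8/8) = 1/55.
Multiplying each by its prior: 1/4 · 5/84 = 5/336, 1/4 · 1/14 = 1/56, 1/4 · 1/66 = 1/264, 1/4 · 1/55 = 1/220; summing to 23/560.
Dividing through by the total gives posterior P(jar A | data) = 25/69, P(jar B | data) = 10/23, P(jar C | data) = 70/759, P(jar D | data) = 28/253.
The predictive probability is P(purple next | data) = (4/5)(25/69) + (1/3)(10/23) + (0)(70/759) + (0)(28/253) = 10/23.

0.4348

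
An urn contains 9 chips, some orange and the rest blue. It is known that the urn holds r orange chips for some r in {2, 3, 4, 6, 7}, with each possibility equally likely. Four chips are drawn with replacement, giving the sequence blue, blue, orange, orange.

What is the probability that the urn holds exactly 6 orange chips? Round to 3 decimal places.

Compute the likelihood of the observed sequence for each case: P(data | r = 2) = (7/9)(7/9)(2/9)(2/9) = 0.029873; P(data | r = 3) = (6/9)(6/9)(3/9)(3/9) = 0.049383; P(data | r = 4) = (5/9)(5/9)(4/9)(4/9) = 0.060966; P(data | r = 6) = (3/9)(3/9)(6/9)(6/9) = 0.049383; P(data | r = 7) = (2/9)(2/9)(7/9)(7/9) = 0.029873.
The prior-weighted likelihoods are 1/5 · 0.029873 = 0.0059747, 1/5 · 0.049383 = 0.0098765, 1/5 · 0.060966 = 0.012193, 1/5 · 0.049383 = 0.0098765, 1/5 · 0.029873 = 0.0059747; summing to 0.043896.
By Bayes' rule, P(r = 6 | data) = (0.0098765) / (0.043896) = 0.225.

0.225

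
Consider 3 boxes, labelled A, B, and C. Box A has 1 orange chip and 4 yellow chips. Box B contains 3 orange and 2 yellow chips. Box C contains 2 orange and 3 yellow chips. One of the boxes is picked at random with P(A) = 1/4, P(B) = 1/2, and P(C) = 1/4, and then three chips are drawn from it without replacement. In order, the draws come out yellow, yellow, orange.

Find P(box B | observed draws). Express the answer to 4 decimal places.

0.3333

For each hypothesis, P(data | H) works out to: P(data | box A) = (4/5)(3/4)(1/3) = 1/5; P(data | box B) = (2/5)(1/4)(3/3) = 1/10; P(data | box C) = (3/5)(2/4)(2/3) = 1/5.
Multiplying each by its prior: 1/4 · 1/5 = 1/20, 1/2 · 1/10 = 1/20, 1/4 · 1/5 = 1/20; these sum to 3/20.
Therefore the posterior P(box B | data) = (1/20) / (3/20) = 1/3.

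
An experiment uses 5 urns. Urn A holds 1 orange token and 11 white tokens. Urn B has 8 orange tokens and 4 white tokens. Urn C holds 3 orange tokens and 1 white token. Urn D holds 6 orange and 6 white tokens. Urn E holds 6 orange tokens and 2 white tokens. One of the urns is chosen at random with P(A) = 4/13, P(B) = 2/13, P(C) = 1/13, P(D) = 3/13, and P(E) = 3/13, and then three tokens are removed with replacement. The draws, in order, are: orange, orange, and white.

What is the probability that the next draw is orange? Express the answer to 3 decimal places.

Under each hypothesis, the probability of the observed sequence is: P(data | urn A) = (1/12)(1/12)(11/12) = 0.0063657; P(data | urn B) = (8/12)(8/12)(4/12) = 0.14815; P(data | urn C) = (3/4)(3/4)(1/4) = 0.14062; P(data | urn D) = (6/12)(6/12)(6/12) = 0.125; P(data | urn E) = (6/8)(6/8)(2/8) = 0.14062.
The prior-weighted likelihoods are 4/13 · 0.0063657 = 0.0019587, 2/13 · 0.14815 = 0.022792, 1/13 · 0.14062 = 0.010817, 3/13 · 0.125 = 0.028846, 3/13 · 0.14062 = 0.032452; summing to 0.096866.
Normalising, the posterior is P(urn A | data) = 0.020221, P(urn B | data) = 0.23529, P(urn C | data) = 0.11167, P(urn D | data) = 0.29779, P(urn E | data) = 0.33502.
The predictive probability is P(orange next | data) = (1/12)(0.020221) + (2/3)(0.23529) + (3/4)(0.11167) + (1/2)(0.29779) + (3/4)(0.33502) = 0.64246.

0.642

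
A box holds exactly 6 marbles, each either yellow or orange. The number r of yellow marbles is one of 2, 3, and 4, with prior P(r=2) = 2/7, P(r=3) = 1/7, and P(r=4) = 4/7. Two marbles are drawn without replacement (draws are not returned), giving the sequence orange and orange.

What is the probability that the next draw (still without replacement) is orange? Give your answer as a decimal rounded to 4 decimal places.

0.3553

For each hypothesis, P(data | H) works out to: P(data | r = 2) = (4/6)(3/5) = 2/5; P(data | r = 3) = (3/6)(2/5) = 1/5; P(data | r = 4) = (2/6)(1/5) = 1/15.
The prior-weighted likelihoods are 2/7 · 2/5 = 4/35, 1/7 · 1/5 = 1/35, 4/7 · 1/15 = 4/105; these sum to 19/105.
Normalising, the posterior is P(r = 2 | data) = 12/19, P(r = 3 | data) = 3/19, P(r = 4 | data) = 4/19.
The predictive probability is P(orange next | data) = (1/2)(12/19) + (1/4)(3/19) + (0)(4/19) = 27/76.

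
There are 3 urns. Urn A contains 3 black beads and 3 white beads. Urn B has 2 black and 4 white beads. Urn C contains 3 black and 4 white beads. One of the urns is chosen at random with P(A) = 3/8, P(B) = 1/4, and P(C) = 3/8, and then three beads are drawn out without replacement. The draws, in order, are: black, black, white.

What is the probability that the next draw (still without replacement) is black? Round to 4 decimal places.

For each hypothesis, P(data | H) works out to: P(data | urn A) = (3/6)(2/5)(3/4) = 0.15; P(data | urn B) = (2/6)(1/5)(4/4) = 0.066667; P(data | urn C) = (3/7)(2/6)(4/5) = 0.11429.
The prior-weighted likelihoods are 3/8 · 0.15 = 0.05625, 1/4 · 0.066667 = 0.016667, 3/8 · 0.11429 = 0.042857; with total 0.11577.
The posterior is then P(urn A | data) = 0.48586, P(urn B | data) = 0.14396, P(urn C | data) = 0.37018.
So P(black next | data) = Σ P(black next | H) P(H | data) = (1/3)(0.48586) + (0)(0.14396) + (1/4)(0.37018) = 0.2545.

0.2545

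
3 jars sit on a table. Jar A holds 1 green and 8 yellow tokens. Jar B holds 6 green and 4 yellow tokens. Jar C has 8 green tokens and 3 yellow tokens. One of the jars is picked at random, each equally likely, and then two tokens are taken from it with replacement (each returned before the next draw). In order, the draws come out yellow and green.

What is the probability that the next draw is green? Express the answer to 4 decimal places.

The likelihood of the observed sequence under each hypothesis: P(data | jar A) = (8/9)(1/9) = 0.098765; P(data | jar B) = (4/10)(6/10) = 0.24; P(data | jar C) = (3/11)(8/11) = 0.19835.
Weighting by the prior gives 1/3 · 0.098765 = 0.032922, 1/3 · 0.24 = 0.08, 1/3 · 0.19835 = 0.066116; with total 0.17904.
Dividing through by the total gives posterior P(jar A | data) = 0.18388, P(jar B | data) = 0.44683, P(jar C | data) = 0.36928.
The predictive probability is P(green next | data) = (1/9)(0.18388) + (3/5)(0.44683) + (8/11)(0.36928) = 0.5571.

0.5571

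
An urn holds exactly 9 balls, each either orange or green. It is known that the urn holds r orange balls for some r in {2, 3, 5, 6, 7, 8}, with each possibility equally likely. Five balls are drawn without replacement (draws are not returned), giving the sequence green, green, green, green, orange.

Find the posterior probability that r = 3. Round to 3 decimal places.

Compute the likelihood of the observed sequence for each case: P(data | r = 2) = (7/9)(6/8)(5/7)(4/6)(2/5) = 1/9; P(data | r = 3) = (6/9)(5/8)(4/7)(3/6)(3/5) = 1/14; P(data | r = 5) = (4/9)(3/8)(2/7)(1/6)(5/5) = 1/126; P(data | r = 6) = (3/9)(2/8)(1/7)(0/6) = 0; P(data | r = 7) = (2/9)(1/8)(0/7) = 0; P(data | r = 8) = (1/9)(0/8) = 0.
The prior-weighted likelihoods are 1/6 · 1/9 = 1/54, 1/6 · 1/14 = 1/84, 1/6 · 1/126 = 1/756, 1/6 · 0 = 0, 1/6 · 0 = 0, 1/6 · 0 = 0; these sum to 2/63.
By Bayes' rule, P(r = 3 | data) = (1/84) / (2/63) = 3/8.

0.375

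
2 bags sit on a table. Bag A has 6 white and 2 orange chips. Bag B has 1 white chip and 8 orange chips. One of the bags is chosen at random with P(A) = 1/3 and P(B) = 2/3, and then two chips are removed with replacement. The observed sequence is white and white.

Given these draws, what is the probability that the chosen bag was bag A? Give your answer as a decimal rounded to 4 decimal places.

Under each hypothesis, the probability of the observed sequence is: P(data | bag A) = (6/8)(6/8) = 0.5625; P(data | bag B) = (1/9)(1/9) = 0.012346.
Weighting by the prior gives 1/3 · 0.5625 = 0.1875, 2/3 · 0.012346 = 0.0082305; these sum to 0.19573.
Hence P(bag A | data) = (0.1875) / (0.19573) = 0.95795.

0.9580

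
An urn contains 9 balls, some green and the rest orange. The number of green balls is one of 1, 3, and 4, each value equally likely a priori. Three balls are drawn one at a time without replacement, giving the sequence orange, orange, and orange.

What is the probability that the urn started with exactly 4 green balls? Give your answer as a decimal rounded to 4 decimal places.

0.1163

Under each hypothesis, the probability of the observed sequence is: P(data | r = 1) = (8/9)(7/8)(6/7) = 2/3; P(data | r = 3) = (6/9)(5/8)(4/7) = 5/21; P(data | r = 4) = (5/9)(4/8)(3/7) = 5/42.
Weighting by the prior gives 1/3 · 2/3 = 2/9, 1/3 · 5/21 = 5/63, 1/3 · 5/42 = 5/126; with total 43/126.
By Bayes' rule, P(r = 4 | data) = (5/126) / (43/126) = 5/43.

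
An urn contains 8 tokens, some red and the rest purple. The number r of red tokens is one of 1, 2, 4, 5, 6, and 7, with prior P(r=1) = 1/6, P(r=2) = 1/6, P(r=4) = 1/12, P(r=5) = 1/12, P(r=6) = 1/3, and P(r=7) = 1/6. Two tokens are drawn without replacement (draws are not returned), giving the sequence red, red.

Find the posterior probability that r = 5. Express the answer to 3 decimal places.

Compute the likelihood of the observed sequence for each case: P(data | r = 1) = (1/8)(0/7) = 0; P(data | r = 2) = (2/8)(1/7) = 1/28; P(data | r = 4) = (4/8)(3/7) = 3/14; P(data | r = 5) = (5/8)(4/7) = 5/14; P(data | r = 6) = (6/8)(5/7) = 15/28; P(data | r = 7) = (7/8)(6/7) = 3/4.
Multiplying each by its prior: 1/6 · 0 = 0, 1/6 · 1/28 = 1/168, 1/12 · 3/14 = 1/56, 1/12 · 5/14 = 5/168, 1/3 · 15/28 = 5/28, 1/6 · 3/4 = 1/8; with total 5/14.
So P(r = 5 | data) = (5/168) / (5/14) = 1/12.

0.083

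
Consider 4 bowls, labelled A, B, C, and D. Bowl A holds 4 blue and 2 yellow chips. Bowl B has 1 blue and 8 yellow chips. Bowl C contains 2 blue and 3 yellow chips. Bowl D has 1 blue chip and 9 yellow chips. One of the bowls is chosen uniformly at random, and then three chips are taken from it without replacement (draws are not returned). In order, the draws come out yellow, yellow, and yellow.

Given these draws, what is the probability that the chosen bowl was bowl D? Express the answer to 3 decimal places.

0.477

Under each hypothesis, the probability of the observed sequence is: P(data | bowl A) = (2/6)(1/5)(0/4) = 0; P(data | bowl B) = (8/9)(7/8)(6/7) = 2/3; P(data | bowl C) = (3/5)(2/4)(1/3) = 1/10; P(data | bowl D) = (9/10)(8/9)(7/8) = 7/10.
The prior-weighted likelihoods are 1/4 · 0 = 0, 1/4 · 2/3 = 1/6, 1/4 · 1/10 = 1/40, 1/4 · 7/10 = 7/40; these sum to 11/30.
Hence P(bowl D | data) = (7/40) / (11/30) = 21/44.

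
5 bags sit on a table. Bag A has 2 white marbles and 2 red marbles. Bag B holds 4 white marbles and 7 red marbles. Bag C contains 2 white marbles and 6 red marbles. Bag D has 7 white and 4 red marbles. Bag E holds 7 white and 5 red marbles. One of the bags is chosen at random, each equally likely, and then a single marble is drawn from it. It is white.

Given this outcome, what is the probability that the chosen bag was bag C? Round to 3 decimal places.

Under each hypothesis, the probability of this draw is: P(data | bag A) = (2/4) = 1/2; P(data | bag B) = (4/11) = 4/11; P(data | bag C) = (2/8) = 1/4; P(data | bag D) = (7/11) = 7/11; P(data | bag E) = (7/12) = 7/12.
Weighting by the prior gives 1/5 · 1/2 = 1/10, 1/5 · 4/11 = 4/55, 1/5 · 1/4 = 1/20, 1/5 · 7/11 = 7/55, 1/5 · 7/12 = 7/60; summing to 7/15.
So P(bag C | data) = (1/20) / (7/15) = 3/28.

0.107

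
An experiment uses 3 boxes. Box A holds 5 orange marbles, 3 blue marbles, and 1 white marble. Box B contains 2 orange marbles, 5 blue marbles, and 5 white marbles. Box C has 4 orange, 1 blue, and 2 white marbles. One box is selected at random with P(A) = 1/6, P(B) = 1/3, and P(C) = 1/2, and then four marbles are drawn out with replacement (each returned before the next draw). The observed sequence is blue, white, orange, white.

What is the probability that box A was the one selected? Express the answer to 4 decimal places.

Compute the likelihood of the observed sequence for each case: P(data | box A) = (3/9)(1/9)(5/9)(1/9) = 0.0022862; P(data | box B) = (5/12)(5/12)(2/12)(5/12) = 0.012056; P(data | box C) = (1/7)(2/7)(4/7)(2/7) = 0.0066639.
The prior-weighted likelihoods are 1/6 · 0.0022862 = 0.00038104, 1/3 · 0.012056 = 0.0040188, 1/2 · 0.0066639 = 0.0033319; these sum to 0.0077318.
Hence P(box A | data) = (0.00038104) / (0.0077318) = 0.049282.

0.0493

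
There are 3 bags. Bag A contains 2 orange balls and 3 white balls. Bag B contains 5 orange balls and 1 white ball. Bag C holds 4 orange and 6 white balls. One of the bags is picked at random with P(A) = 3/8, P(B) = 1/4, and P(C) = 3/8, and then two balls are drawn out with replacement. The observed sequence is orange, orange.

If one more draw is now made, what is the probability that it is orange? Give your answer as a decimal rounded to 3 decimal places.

0.656

Compute the likelihood of the observed sequence for each case: P(data | bag A) = (2/5)(2/5) = 0.16; P(data | bag B) = (5/6)(5/6) = 0.69444; P(data | bag C) = (4/10)(4/10) = 0.16.
Multiplying each by its prior: 3/8 · 0.16 = 0.06, 1/4 · 0.69444 = 0.17361, 3/8 · 0.16 = 0.06; with total 0.29361.
Dividing through by the total gives posterior P(bag A | data) = 0.20435, P(bag B | data) = 0.5913, P(bag C | data) = 0.20435.
The predictive probability is P(orange next | data) = (2/5)(0.20435) + (5/6)(0.5913) + (2/5)(0.20435) = 0.65623.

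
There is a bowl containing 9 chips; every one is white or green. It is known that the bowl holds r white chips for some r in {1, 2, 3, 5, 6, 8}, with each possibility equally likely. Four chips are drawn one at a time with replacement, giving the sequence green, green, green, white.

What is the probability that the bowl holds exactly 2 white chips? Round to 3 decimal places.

The likelihood of the observed sequence under each hypothesis: P(data | r = 1) = (8/9)(8/9)(8/9)(1/9) = 0.078037; P(data | r = 2) = (7/9)(7/9)(7/9)(2/9) = 0.10456; P(data | r = 3) = (6/9)(6/9)(6/9)(3/9) = 0.098765; P(data | r = 5) = (4/9)(4/9)(4/9)(5/9) = 0.048773; P(data | r = 6) = (3/9)(3/9)(3/9)(6/9) = 0.024691; P(data | r = 8) = (1/9)(1/9)(1/9)(8/9) = 0.0012193.
Weighting by the prior gives 1/6 · 0.078037 = 0.013006, 1/6 · 0.10456 = 0.017426, 1/6 · 0.098765 = 0.016461, 1/6 · 0.048773 = 0.0081288, 1/6 · 0.024691 = 0.0041152, 1/6 · 0.0012193 = 0.00020322; these sum to 0.059341.
So P(r = 2 | data) = (0.017426) / (0.059341) = 0.29366.

0.294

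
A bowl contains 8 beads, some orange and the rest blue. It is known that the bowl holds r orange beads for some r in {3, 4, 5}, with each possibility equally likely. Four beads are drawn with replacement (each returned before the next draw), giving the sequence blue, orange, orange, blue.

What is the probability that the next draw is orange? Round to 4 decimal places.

Compute the likelihood of the observed sequence for each case: P(data | r = 3) = (5/8)(3/8)(3/8)(5/8) = 0.054932; P(data | r = 4) = (4/8)(4/8)(4/8)(4/8) = 0.0625; P(data | r = 5) = (3/8)(5/8)(5/8)(3/8) = 0.054932.
Weighting by the prior gives 1/3 · 0.054932 = 0.018311, 1/3 · 0.0625 = 0.020833, 1/3 · 0.054932 = 0.018311; summing to 0.057454.
The posterior is then P(r = 3 | data) = 0.3187, P(r = 4 | data) = 0.36261, P(r = 5 | data) = 0.3187.
Averaging over the posterior, P(orange next | data) = (3/8)(0.3187) + (1/2)(0.36261) + (5/8)(0.3187) = 0.5.

0.5000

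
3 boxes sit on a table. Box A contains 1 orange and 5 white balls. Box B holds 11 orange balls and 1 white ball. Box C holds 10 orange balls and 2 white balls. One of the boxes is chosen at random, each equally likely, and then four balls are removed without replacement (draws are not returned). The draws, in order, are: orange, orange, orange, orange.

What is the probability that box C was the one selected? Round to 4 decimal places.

For each hypothesis, P(data | H) works out to: P(data | box A) = (1/6)(0/5) = 0; P(data | box B) = (11/12)(10/11)(9/10)(8/9) = 2/3; P(data | box C) = (10/12)(9/11)(8/10)(7/9) = 14/33.
Multiplying each by its prior: 1/3 · 0 = 0, 1/3 · 2/3 = 2/9, 1/3 · 14/33 = 14/99; summing to 4/11.
By Bayes' rule, P(box C | data) = (14/99) / (4/11) = 7/18.

0.3889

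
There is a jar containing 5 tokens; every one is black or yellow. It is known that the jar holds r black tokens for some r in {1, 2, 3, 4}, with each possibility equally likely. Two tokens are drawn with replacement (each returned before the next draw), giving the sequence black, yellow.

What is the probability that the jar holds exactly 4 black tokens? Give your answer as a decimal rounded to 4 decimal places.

0.2000

For each hypothesis, P(data | H) works out to: P(data | r = 1) = (1/5)(4/5) = 4/25; P(data | r = 2) = (2/5)(3/5) = 6/25; P(data | r = 3) = (3/5)(2/5) = 6/25; P(data | r = 4) = (4/5)(1/5) = 4/25.
Weighting by the prior gives 1/4 · 4/25 = 1/25, 1/4 · 6/25 = 3/50, 1/4 · 6/25 = 3/50, 1/4 · 4/25 = 1/25; these sum to 1/5.
By Bayes' rule, P(r = 4 | data) = (1/25) / (1/5) = 1/5.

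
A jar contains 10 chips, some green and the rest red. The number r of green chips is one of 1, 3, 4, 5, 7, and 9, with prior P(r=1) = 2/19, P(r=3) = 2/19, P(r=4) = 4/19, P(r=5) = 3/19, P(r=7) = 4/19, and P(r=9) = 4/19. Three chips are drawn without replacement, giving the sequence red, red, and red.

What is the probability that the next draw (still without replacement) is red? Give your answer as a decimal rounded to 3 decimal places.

For each hypothesis, P(data | H) works out to: P(data | r = 1) = (9/10)(8/9)(7/8) = 7/10; P(data | r = 3) = (7/10)(6/9)(5/8) = 7/24; P(data | r = 4) = (6/10)(5/9)(4/8) = 1/6; P(data | r = 5) = (5/10)(4/9)(3/8) = 1/12; P(data | r = 7) = (3/10)(2/9)(1/8) = 1/120; P(data | r = 9) = (1/10)(0/9) = 0.
The prior-weighted likelihoods are 2/19 · 7/10 = 7/95, 2/19 · 7/24 = 7/228, 4/19 · 1/6 = 2/57, 3/19 · 1/12 = 1/76, 4/19 · 1/120 = 1/570, 4/19 · 0 = 0; summing to 44/285.
Normalising, the posterior is P(r = 1 | data) = 21/44, P(r = 3 | data) = 35/176, P(r = 4 | data) = 5/22, P(r = 5 | data) = 15/176, P(r = 7 | data) = 1/88, P(r = 9 | data) = 0.
So P(red next | data) = Σ P(red next | H) P(H | data) = (6/7)(21/44) + (4/7)(35/176) + (3/7)(5/22) + (2/7)(15/176) + (0)(1/88) = 397/616.

0.644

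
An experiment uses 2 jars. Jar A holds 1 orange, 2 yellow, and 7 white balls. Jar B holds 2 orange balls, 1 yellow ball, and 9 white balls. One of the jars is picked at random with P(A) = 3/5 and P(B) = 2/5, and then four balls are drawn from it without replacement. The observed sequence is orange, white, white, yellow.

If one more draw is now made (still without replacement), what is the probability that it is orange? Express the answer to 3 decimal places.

0.041

Compute the likelihood of the observed sequence for each case: P(data | jar A) = (1/10)(7/9)(6/8)(2/7) = 0.016667; P(data | jar B) = (2/12)(9/11)(8/10)(1/9) = 0.012121.
Weighting by the prior gives 3/5 · 0.016667 = 0.01, 2/5 · 0.012121 = 0.0048485; these sum to 0.014848.
The posterior is then P(jar A | data) = 0.67347, P(jar B | data) = 0.32653.
Averaging over the posterior, P(orange next | data) = (0)(0.67347) + (1/8)(0.32653) = 0.040816.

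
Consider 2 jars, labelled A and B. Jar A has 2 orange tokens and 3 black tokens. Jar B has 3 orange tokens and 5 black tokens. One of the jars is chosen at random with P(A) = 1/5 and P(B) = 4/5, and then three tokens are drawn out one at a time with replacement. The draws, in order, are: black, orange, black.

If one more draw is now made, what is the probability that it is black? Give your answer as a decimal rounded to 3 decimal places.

Under each hypothesis, the probability of the observed sequence is: P(data | jar A) = (3/5)(2/5)(3/5) = 0.144; P(data | jar B) = (5/8)(3/8)(5/8) = 0.14648.
Multiplying each by its prior: 1/5 · 0.144 = 0.0288, 4/5 · 0.14648 = 0.11719; summing to 0.14599.
Dividing through by the total gives posterior P(jar A | data) = 0.19728, P(jar B | data) = 0.80272.
So P(black next | data) = Σ P(black next | H) P(H | data) = (3/5)(0.19728) + (5/8)(0.80272) = 0.62007.

0.620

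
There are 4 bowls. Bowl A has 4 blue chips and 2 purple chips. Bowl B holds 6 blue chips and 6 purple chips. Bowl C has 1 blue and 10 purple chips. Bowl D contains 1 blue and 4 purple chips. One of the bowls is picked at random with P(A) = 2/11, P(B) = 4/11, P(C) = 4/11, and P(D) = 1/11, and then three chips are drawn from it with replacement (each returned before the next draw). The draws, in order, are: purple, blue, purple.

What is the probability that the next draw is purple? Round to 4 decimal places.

Compute the likelihood of the observed sequence for each case: P(data | bowl A) = (2/6)(4/6)(2/6) = 0.074074; P(data | bowl B) = (6/12)(6/12)(6/12) = 0.125; P(data | bowl C) = (10/11)(1/11)(10/11) = 0.075131; P(data | bowl D) = (4/5)(1/5)(4/5) = 0.128.
The prior-weighted likelihoods are 2/11 · 0.074074 = 0.013468, 4/11 · 0.125 = 0.045455, 4/11 · 0.075131 = 0.027321, 1/11 · 0.128 = 0.011636; summing to 0.097879.
Normalising, the posterior is P(bowl A | data) = 0.1376, P(bowl B | data) = 0.46439, P(bowl C | data) = 0.27912, P(bowl D | data) = 0.11888.
The predictive probability is P(purple next | data) = (1/3)(0.1376) + (1/2)(0.46439) + (10/11)(0.27912) + (4/5)(0.11888) = 0.62692.

0.6269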